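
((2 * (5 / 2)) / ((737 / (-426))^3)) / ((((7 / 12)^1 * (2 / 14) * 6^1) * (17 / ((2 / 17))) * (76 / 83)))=-32083142040 / 2198132701523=-0.01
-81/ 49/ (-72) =0.02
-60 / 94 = -30 / 47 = -0.64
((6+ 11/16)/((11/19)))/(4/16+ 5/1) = 2033/924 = 2.20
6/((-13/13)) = -6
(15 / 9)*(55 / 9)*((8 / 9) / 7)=2200 / 1701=1.29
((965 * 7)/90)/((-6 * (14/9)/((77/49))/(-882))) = 44583/4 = 11145.75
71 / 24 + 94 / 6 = 18.62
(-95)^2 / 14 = 9025 / 14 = 644.64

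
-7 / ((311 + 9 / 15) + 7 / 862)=-30170 / 1343031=-0.02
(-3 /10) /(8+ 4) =-1 /40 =-0.02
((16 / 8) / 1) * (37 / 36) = 37 / 18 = 2.06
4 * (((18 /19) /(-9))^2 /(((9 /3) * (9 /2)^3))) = 128 /789507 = 0.00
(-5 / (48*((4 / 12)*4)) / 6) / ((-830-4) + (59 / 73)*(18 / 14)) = 2555 / 163446912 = 0.00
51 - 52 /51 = 2549 /51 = 49.98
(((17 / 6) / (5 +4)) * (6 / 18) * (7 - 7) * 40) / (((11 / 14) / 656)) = 0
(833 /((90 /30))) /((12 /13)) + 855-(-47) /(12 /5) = 21157 /18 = 1175.39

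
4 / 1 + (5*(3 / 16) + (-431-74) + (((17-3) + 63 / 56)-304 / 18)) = -501.83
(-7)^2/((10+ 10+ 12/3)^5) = 49/7962624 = 0.00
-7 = -7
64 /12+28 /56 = 35 /6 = 5.83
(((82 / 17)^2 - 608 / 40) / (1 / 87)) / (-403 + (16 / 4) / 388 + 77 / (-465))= -9147943512 / 5255268191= -1.74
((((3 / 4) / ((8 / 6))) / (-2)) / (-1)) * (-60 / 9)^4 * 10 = 50000 / 9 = 5555.56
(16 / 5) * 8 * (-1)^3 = -128 / 5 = -25.60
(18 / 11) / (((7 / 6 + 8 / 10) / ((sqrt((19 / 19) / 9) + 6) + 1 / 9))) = 3480 / 649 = 5.36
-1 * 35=-35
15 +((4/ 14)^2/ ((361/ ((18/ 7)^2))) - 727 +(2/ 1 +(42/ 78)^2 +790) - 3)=11321851206/ 146482609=77.29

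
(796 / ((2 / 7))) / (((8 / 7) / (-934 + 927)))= -68257 / 4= -17064.25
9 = 9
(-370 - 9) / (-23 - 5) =13.54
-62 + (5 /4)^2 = -967 /16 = -60.44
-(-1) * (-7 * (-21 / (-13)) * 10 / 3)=-490 / 13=-37.69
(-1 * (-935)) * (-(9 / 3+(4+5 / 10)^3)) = -704055 / 8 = -88006.88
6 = 6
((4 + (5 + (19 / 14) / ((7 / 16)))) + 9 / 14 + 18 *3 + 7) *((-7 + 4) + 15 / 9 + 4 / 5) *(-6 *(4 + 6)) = 2359.84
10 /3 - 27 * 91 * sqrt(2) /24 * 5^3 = -18094.18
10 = 10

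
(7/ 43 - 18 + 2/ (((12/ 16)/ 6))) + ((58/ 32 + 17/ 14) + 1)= 10545/ 4816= 2.19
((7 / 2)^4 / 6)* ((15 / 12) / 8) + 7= 33509 / 3072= 10.91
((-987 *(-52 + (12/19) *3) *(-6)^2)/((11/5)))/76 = 42283080/3971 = 10647.97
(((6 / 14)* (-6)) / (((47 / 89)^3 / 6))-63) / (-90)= 2709391 / 1453522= 1.86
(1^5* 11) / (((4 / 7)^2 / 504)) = 33957 / 2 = 16978.50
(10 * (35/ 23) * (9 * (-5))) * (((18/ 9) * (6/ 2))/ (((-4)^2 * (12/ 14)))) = -55125/ 184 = -299.59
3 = 3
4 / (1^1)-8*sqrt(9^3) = -212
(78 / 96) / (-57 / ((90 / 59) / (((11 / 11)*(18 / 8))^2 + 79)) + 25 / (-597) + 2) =-5174 / 19990281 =-0.00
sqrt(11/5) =sqrt(55)/5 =1.48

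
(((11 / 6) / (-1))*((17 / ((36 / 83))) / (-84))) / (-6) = -15521 / 108864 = -0.14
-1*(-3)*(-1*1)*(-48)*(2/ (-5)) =-288/ 5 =-57.60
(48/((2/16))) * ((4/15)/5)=512/25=20.48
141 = 141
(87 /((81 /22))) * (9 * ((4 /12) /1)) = 70.89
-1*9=-9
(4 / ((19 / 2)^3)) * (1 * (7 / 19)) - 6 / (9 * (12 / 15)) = -650261 / 781926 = -0.83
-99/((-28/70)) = 495/2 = 247.50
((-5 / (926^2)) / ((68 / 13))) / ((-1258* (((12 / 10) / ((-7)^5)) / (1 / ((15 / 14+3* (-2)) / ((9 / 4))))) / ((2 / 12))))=38235925 / 40490263673088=0.00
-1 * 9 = -9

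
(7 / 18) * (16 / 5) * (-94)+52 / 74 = -193598 / 1665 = -116.28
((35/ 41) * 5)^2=30625/ 1681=18.22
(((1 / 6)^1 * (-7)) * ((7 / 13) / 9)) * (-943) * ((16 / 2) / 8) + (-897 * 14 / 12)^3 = -3218212938479 / 2808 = -1146087228.80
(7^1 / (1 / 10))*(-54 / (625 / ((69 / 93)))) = -17388 / 3875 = -4.49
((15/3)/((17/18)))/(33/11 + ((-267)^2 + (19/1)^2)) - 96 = -116937606/1218101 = -96.00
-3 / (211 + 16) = -3 / 227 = -0.01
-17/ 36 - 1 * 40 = -1457/ 36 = -40.47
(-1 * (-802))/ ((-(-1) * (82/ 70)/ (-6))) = -168420/ 41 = -4107.80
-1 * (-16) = 16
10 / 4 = 5 / 2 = 2.50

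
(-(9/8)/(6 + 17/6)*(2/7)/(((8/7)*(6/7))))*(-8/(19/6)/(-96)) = -63/64448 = -0.00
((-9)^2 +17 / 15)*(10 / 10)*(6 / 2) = 1232 / 5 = 246.40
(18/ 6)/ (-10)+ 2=17/ 10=1.70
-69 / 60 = -1.15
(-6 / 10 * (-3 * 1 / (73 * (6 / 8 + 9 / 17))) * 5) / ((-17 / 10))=-120 / 2117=-0.06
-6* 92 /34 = -276 /17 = -16.24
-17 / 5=-3.40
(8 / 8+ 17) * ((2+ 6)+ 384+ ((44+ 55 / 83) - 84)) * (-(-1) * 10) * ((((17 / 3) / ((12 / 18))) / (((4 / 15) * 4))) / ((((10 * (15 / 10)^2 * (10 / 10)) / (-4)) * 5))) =-1492821 / 83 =-17985.80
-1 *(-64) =64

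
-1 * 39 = -39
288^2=82944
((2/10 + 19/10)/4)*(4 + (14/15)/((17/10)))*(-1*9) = -1827/85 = -21.49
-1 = -1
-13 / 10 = -1.30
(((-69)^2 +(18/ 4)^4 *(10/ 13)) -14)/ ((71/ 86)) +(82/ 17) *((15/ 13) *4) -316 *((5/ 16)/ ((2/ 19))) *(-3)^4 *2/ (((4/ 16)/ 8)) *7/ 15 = -142057387505/ 62764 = -2263357.78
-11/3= -3.67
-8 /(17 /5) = -40 /17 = -2.35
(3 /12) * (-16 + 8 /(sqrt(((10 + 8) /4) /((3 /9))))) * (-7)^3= 1185.29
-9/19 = -0.47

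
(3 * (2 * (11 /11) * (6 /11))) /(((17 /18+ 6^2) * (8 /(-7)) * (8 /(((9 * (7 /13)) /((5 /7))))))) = -35721 /543400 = -0.07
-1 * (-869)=869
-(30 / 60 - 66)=131 / 2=65.50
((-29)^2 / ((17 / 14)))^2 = 138627076 / 289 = 479678.46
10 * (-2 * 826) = -16520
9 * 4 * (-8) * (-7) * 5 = 10080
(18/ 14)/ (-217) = -9/ 1519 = -0.01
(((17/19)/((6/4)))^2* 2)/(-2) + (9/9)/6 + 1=5269/6498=0.81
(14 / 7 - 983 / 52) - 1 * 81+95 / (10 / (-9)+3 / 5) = -339393 / 1196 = -283.77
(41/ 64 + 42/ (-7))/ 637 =-7/ 832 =-0.01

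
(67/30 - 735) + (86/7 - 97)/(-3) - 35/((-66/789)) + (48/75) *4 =-545852/1925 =-283.56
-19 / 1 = -19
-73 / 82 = -0.89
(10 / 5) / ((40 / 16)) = 4 / 5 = 0.80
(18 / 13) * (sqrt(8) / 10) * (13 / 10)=9 * sqrt(2) / 25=0.51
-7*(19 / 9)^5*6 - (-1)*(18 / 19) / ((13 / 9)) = -1760.53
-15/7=-2.14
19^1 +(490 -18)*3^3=12763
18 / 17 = 1.06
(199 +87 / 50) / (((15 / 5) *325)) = 0.21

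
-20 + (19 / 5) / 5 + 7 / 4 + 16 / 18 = -14941 / 900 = -16.60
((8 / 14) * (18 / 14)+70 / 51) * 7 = 5266 / 357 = 14.75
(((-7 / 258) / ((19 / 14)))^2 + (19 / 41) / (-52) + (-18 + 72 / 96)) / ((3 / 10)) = -552608020660 / 9605834199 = -57.53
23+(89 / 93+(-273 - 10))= -24091 / 93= -259.04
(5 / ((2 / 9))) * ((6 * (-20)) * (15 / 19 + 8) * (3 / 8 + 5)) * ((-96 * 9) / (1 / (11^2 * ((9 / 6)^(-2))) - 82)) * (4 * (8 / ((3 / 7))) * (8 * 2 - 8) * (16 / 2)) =-4843112369356800 / 753901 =-6424069432.67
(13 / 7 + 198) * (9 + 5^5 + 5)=4391461 / 7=627351.57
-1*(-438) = 438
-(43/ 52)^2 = -1849/ 2704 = -0.68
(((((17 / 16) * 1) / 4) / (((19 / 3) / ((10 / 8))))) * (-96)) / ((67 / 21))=-16065 / 10184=-1.58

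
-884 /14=-63.14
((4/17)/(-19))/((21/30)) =-40/2261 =-0.02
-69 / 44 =-1.57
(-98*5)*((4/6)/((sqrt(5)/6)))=-392*sqrt(5)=-876.54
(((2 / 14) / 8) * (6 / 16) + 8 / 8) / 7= 451 / 3136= 0.14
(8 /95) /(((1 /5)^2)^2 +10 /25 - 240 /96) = -2000 /49837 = -0.04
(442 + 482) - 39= 885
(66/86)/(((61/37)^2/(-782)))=-35328414/160003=-220.80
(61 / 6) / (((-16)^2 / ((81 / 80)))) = 1647 / 40960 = 0.04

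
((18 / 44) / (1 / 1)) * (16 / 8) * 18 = 162 / 11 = 14.73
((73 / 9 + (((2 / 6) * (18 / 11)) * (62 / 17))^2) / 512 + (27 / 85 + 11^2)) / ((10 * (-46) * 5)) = -97762891637 / 1853077248000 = -0.05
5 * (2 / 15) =2 / 3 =0.67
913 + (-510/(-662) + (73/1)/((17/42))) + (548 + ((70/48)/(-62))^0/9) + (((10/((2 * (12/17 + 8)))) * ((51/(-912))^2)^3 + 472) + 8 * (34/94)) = 588664204794282803880860449/278048463547900329197568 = 2117.13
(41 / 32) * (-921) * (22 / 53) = -415371 / 848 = -489.82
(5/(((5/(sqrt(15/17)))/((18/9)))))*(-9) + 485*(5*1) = 2425 - 18*sqrt(255)/17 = 2408.09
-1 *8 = -8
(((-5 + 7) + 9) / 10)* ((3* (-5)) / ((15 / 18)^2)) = -594 / 25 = -23.76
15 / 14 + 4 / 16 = 37 / 28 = 1.32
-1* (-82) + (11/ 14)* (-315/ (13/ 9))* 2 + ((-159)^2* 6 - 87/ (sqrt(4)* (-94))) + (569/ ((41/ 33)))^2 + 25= 1483909974799/ 4108364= 361192.43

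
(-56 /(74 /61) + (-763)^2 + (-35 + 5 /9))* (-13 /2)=-2519860655 /666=-3783574.56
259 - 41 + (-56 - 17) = 145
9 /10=0.90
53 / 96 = 0.55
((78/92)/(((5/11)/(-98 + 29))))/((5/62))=-39897/25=-1595.88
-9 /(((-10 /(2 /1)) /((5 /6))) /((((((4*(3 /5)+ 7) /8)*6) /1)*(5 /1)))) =423 /8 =52.88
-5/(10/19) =-9.50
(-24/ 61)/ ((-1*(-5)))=-24/ 305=-0.08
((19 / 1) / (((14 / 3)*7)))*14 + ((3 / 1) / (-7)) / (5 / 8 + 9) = 4365 / 539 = 8.10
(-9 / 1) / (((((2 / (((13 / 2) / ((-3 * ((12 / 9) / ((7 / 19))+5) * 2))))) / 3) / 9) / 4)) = 22113 / 362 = 61.09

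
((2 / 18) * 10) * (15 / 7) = 50 / 21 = 2.38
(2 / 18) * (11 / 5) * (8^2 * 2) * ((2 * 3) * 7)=1314.13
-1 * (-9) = 9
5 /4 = 1.25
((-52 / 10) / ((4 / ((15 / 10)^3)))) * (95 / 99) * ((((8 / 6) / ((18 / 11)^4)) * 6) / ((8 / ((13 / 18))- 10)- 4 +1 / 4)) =4273841 / 2431944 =1.76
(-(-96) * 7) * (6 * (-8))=-32256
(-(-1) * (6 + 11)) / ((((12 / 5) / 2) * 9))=1.57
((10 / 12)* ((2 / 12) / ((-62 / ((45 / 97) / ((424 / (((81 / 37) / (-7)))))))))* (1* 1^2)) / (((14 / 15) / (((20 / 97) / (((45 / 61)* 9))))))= 22875 / 896868589792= 0.00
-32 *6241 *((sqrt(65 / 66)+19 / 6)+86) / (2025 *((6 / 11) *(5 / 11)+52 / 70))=-8974.42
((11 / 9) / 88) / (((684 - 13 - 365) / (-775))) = -775 / 22032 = -0.04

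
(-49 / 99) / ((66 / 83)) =-4067 / 6534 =-0.62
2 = 2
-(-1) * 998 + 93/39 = 13005/13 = 1000.38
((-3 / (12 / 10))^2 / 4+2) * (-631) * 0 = 0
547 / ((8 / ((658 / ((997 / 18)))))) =1619667 / 1994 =812.27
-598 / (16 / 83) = -24817 / 8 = -3102.12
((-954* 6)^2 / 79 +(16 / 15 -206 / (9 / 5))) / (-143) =-1473984862 / 508365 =-2899.46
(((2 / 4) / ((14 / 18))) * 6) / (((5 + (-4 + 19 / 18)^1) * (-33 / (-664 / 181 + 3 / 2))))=63585 / 515669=0.12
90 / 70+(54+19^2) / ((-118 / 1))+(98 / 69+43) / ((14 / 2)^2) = -528499 / 398958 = -1.32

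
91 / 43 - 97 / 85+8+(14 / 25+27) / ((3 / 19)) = 10061581 / 54825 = 183.52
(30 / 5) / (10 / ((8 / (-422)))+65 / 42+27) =-63 / 5239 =-0.01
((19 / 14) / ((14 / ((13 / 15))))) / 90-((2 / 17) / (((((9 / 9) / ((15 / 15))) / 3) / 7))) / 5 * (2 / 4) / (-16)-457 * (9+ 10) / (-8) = 9764614963 / 8996400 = 1085.39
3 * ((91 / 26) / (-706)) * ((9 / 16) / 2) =-189 / 45184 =-0.00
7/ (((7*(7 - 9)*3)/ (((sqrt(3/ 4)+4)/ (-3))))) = sqrt(3)/ 36+2/ 9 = 0.27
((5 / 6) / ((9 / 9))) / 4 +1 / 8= 1 / 3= 0.33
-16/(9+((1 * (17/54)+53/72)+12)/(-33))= -1.86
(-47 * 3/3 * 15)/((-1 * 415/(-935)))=-131835/83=-1588.37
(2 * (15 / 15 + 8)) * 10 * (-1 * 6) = -1080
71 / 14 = 5.07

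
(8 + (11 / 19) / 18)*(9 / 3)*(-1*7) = -19229 / 114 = -168.68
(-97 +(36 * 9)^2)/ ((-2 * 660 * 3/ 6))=-104879/ 660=-158.91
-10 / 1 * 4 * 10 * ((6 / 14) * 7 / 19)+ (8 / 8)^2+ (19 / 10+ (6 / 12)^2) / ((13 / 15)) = -58961 / 988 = -59.68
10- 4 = 6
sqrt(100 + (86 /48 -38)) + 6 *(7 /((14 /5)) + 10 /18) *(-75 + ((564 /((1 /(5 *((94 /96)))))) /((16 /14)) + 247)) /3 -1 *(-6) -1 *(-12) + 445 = sqrt(9186) /12 + 4688389 /288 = 16287.12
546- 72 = 474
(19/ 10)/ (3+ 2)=19/ 50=0.38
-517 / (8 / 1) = -517 / 8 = -64.62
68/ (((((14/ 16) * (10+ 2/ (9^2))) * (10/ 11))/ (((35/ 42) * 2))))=20196/ 1421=14.21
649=649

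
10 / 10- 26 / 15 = -11 / 15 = -0.73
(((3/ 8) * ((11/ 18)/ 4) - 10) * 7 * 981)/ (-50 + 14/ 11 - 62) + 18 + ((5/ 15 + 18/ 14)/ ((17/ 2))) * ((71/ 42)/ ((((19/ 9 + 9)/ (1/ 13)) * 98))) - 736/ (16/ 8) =772280695463/ 2896566400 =266.62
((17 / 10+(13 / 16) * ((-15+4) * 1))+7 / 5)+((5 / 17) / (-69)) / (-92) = -12599093 / 2158320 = -5.84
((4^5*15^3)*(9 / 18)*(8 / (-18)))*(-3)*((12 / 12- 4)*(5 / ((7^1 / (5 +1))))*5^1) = -1036800000 / 7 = -148114285.71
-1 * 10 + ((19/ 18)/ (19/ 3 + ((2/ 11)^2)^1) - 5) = -205691/ 13866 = -14.83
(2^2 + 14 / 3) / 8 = 13 / 12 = 1.08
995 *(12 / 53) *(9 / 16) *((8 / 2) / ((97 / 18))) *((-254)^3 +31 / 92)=-6877687722165 / 4462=-1541391242.08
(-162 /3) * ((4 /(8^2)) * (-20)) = 135 /2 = 67.50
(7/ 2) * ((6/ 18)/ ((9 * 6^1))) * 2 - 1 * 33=-5339/ 162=-32.96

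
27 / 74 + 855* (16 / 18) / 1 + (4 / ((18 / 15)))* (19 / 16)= 678719 / 888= 764.32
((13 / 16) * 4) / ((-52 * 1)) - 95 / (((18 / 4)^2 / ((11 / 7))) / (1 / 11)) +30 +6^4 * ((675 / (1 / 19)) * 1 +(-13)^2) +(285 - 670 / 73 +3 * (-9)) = 11152723551601 / 662256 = 16840502.09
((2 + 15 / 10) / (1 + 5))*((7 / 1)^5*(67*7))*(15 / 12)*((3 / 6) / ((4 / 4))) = 2873821.93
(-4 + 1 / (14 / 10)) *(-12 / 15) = 92 / 35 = 2.63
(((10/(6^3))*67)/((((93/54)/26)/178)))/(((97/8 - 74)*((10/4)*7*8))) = -310076/322245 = -0.96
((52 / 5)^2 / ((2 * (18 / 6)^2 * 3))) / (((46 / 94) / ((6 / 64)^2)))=7943 / 220800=0.04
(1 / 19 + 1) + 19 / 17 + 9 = 3608 / 323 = 11.17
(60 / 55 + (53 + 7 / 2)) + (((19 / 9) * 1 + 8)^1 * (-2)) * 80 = -1560.19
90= 90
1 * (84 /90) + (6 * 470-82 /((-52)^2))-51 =56173633 /20280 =2769.90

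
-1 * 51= -51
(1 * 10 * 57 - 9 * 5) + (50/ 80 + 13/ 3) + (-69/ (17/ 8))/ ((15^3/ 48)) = 529.50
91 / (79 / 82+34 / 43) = 320866 / 6185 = 51.88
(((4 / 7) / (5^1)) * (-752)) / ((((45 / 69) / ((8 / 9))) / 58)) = -32101376 / 4725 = -6793.94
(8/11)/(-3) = -8/33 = -0.24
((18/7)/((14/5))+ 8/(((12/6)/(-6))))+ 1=-1082/49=-22.08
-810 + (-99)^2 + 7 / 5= 44962 / 5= 8992.40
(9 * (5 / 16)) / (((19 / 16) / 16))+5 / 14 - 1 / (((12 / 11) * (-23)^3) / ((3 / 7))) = 35371237 / 924692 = 38.25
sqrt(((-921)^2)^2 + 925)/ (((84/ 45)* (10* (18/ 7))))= 17671.69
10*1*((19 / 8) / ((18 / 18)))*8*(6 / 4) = 285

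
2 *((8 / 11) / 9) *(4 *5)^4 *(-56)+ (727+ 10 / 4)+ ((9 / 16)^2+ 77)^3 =-1636307981876429 / 1660944384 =-985167.23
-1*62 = -62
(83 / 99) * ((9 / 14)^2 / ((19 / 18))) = 6723 / 20482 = 0.33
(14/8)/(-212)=-7/848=-0.01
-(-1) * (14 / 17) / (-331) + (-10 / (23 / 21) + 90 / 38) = -16633903 / 2458999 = -6.76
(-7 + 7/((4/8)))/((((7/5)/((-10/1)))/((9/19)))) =-450/19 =-23.68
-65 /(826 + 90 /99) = -715 /9096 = -0.08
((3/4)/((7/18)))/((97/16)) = 0.32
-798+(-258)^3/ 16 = -2148285/ 2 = -1074142.50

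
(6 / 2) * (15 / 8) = 45 / 8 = 5.62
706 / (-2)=-353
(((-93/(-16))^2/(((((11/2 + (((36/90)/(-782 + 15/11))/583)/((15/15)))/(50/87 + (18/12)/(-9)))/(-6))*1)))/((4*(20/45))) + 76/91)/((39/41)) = -42289912802631583/5276110737451008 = -8.02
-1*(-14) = 14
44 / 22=2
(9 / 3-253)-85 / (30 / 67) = -2639 / 6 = -439.83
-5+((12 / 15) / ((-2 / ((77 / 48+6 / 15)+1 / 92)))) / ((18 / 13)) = -5.58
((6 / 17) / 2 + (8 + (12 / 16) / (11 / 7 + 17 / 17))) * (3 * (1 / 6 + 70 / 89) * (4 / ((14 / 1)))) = 1758595 / 254184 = 6.92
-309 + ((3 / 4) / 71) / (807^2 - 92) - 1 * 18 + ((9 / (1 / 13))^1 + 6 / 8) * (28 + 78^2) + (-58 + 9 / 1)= 133021352491459 / 184928588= 719312.00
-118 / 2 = -59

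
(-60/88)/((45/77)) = -7/6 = -1.17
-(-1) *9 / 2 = 9 / 2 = 4.50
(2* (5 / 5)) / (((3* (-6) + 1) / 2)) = -4 / 17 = -0.24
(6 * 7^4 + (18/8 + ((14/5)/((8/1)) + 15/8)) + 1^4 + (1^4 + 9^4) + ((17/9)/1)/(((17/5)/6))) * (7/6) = 17620519/720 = 24472.94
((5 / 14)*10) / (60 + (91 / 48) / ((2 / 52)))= 600 / 18361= 0.03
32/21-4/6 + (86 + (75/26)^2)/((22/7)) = 30.87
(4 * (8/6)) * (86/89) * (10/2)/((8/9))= 2580/89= 28.99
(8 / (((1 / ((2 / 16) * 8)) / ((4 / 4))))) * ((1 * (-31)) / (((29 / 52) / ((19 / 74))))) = -122512 / 1073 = -114.18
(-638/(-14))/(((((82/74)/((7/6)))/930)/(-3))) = -5488395/41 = -133863.29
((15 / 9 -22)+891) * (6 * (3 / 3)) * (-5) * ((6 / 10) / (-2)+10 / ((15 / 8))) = -394412 / 3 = -131470.67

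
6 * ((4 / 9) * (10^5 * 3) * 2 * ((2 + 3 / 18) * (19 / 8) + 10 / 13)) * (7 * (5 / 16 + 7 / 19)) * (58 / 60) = 10770799375 / 247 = 43606475.20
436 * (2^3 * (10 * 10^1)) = 348800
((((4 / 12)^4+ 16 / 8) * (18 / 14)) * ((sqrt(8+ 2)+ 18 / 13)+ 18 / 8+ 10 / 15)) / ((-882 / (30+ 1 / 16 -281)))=654445 * sqrt(10) / 889056+ 439132595 / 138692736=5.49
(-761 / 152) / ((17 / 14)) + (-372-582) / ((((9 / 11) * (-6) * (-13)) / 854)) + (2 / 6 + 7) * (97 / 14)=-1495459249 / 117572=-12719.52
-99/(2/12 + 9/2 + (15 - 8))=-297/35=-8.49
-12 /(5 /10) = -24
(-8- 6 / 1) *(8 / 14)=-8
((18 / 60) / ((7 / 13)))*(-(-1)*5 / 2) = 1.39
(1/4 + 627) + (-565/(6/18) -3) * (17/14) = -40169/28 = -1434.61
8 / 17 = 0.47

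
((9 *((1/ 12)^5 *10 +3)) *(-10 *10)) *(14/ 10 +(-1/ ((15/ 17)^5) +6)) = -783741346027/ 52488000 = -14931.82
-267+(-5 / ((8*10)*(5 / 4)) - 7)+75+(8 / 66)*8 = -130733 / 660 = -198.08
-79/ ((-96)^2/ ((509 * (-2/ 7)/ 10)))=40211/ 322560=0.12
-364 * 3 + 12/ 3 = -1088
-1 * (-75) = 75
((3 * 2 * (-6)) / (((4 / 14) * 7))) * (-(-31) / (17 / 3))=-98.47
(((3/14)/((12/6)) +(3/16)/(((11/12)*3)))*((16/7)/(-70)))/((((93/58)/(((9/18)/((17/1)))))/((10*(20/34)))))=-20880/33802307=-0.00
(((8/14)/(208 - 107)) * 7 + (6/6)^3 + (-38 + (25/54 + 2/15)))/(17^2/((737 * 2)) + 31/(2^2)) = -1461690626/319399875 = -4.58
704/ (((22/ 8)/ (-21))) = -5376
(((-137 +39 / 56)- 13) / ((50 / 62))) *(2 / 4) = -259191 / 2800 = -92.57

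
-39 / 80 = -0.49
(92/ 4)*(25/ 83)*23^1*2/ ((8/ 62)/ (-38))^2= 4588030225/ 166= 27638736.30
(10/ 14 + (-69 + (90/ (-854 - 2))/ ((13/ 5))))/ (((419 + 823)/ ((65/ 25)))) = -2661167/ 18605160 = -0.14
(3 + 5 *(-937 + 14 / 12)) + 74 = -27613 / 6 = -4602.17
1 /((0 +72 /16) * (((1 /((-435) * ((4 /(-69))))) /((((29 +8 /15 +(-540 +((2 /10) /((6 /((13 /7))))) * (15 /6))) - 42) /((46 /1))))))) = -6727159 /99981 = -67.28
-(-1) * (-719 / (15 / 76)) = -54644 / 15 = -3642.93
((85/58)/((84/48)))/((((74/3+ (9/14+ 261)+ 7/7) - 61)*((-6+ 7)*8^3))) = 51/7056512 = 0.00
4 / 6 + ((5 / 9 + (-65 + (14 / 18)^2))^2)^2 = 714987037953895 / 43046721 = 16609558.67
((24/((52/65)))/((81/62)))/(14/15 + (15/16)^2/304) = 241254400/9836199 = 24.53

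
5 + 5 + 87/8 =167/8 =20.88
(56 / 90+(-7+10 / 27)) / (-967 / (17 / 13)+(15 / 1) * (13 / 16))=220592 / 26705835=0.01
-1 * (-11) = 11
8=8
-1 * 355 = -355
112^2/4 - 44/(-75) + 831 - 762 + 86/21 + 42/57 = 3210.42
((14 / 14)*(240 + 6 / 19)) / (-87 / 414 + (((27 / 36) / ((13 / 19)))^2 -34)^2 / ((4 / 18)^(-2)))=15548988604032 / 3423575930549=4.54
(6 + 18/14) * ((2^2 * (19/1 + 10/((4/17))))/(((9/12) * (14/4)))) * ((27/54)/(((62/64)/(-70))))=-5352960/217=-24668.02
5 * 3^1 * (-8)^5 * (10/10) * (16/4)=-1966080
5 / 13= 0.38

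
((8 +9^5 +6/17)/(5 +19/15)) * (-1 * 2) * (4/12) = -5019875/799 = -6282.70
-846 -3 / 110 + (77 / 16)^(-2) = -50158397 / 59290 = -845.98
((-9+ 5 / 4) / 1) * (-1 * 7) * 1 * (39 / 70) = 1209 / 40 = 30.22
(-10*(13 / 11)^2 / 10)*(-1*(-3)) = -507 / 121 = -4.19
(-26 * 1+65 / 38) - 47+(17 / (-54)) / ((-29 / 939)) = -302975 / 4959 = -61.10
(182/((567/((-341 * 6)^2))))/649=1099384/531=2070.40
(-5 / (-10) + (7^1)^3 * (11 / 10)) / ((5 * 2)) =1889 / 50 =37.78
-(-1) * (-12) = -12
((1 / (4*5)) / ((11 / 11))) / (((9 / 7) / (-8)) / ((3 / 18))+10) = 7 / 1265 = 0.01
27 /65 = 0.42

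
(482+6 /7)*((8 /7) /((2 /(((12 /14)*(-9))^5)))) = -6207911124480 /823543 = -7538053.42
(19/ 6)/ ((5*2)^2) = 19/ 600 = 0.03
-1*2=-2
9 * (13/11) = 117/11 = 10.64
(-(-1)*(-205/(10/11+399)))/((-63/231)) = 24805/13197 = 1.88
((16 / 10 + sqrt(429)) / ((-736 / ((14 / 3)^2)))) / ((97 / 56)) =-343*sqrt(429) / 20079 - 2744 / 100395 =-0.38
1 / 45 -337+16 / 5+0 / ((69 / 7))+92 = -2176 / 9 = -241.78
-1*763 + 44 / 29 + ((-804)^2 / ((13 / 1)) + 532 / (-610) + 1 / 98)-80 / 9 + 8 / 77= 54611405149381 / 1115584470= 48953.18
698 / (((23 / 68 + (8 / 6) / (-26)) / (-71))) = -131427816 / 761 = -172704.09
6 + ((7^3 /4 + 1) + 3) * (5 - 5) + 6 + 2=14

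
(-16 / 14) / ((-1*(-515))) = -8 / 3605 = -0.00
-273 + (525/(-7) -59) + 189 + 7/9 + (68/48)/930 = -808061/3720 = -217.22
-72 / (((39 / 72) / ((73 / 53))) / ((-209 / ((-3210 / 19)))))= -83486304 / 368615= -226.49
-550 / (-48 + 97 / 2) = -1100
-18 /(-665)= 18 /665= 0.03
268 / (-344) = -67 / 86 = -0.78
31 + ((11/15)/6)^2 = 251221/8100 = 31.01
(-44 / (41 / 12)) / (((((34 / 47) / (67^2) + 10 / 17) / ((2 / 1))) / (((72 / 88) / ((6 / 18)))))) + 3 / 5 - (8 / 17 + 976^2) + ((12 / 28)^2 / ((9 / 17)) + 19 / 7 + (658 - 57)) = -42889245024150886 / 45047977765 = -952079.25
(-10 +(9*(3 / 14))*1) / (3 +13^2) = -113 / 2408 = -0.05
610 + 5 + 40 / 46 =14165 / 23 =615.87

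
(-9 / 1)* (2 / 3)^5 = -32 / 27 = -1.19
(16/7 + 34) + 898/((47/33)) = 219376/329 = 666.80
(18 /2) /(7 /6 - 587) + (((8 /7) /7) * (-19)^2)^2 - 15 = 29190289781 /8439515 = 3458.76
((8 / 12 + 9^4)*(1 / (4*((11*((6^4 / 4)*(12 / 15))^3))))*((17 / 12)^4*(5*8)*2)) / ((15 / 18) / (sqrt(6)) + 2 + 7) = 1027569303125 / 3346689648918528 - 5137846515625*sqrt(6) / 1084327446249603072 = 0.00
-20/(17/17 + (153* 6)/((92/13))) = -920/6013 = -0.15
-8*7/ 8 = -7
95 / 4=23.75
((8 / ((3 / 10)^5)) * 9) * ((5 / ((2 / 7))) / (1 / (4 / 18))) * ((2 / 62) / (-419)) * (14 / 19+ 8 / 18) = -5656000000 / 539731917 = -10.48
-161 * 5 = -805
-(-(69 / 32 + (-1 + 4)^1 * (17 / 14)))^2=-1687401 / 50176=-33.63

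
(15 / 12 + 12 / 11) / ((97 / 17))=0.41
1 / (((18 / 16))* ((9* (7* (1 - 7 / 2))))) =-16 / 2835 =-0.01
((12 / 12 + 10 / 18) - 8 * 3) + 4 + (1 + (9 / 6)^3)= -1013 / 72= -14.07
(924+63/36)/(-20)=-3703/80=-46.29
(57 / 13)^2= 19.22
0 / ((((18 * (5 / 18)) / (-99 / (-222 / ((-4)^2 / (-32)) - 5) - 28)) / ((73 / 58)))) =0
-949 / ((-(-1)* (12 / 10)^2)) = -23725 / 36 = -659.03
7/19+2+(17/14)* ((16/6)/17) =1021/399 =2.56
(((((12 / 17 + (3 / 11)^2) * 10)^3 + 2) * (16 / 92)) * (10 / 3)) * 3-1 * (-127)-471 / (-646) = 7282567049381791 / 7607015614682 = 957.35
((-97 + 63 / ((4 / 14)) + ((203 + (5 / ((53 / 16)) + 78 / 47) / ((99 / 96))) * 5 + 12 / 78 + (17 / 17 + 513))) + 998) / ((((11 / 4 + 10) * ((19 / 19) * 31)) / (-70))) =-797723246740 / 1689518259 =-472.16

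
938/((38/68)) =31892/19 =1678.53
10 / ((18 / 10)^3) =1250 / 729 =1.71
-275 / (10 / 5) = -275 / 2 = -137.50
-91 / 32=-2.84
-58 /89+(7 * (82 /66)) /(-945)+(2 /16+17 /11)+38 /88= 4572013 /3171960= 1.44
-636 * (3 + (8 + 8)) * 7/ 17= -84588/ 17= -4975.76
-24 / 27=-8 / 9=-0.89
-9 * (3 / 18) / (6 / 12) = -3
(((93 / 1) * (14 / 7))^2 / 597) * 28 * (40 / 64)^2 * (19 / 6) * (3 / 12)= 3195325 / 6368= 501.78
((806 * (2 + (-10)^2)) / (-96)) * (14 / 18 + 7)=-239785 / 36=-6660.69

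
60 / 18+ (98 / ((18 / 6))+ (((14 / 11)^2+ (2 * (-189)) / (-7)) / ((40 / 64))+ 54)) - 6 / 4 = 42953 / 242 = 177.49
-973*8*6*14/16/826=-2919/59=-49.47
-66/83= -0.80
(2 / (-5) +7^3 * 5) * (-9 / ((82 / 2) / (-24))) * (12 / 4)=5555304 / 205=27099.04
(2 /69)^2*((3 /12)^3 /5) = 1 /380880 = 0.00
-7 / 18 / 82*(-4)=7 / 369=0.02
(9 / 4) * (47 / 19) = 423 / 76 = 5.57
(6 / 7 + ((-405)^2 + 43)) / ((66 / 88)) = 4593928 / 21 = 218758.48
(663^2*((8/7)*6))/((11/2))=42198624/77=548034.08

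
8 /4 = 2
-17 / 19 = -0.89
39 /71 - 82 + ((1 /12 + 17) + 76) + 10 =18431 /852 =21.63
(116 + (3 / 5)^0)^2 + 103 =13792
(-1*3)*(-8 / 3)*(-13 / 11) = -104 / 11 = -9.45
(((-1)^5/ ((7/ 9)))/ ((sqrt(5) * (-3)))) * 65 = 39 * sqrt(5)/ 7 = 12.46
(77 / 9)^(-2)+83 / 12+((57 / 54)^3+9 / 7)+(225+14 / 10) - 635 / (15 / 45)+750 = -158921515999 / 172889640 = -919.21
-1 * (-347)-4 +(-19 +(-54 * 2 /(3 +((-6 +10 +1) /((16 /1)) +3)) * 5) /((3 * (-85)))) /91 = 53560674 /156247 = 342.79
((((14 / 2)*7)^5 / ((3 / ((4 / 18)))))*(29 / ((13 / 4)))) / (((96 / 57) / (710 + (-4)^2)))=18832907326079 / 234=80482509940.51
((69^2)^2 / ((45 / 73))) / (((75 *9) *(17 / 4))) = 81713572 / 6375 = 12817.82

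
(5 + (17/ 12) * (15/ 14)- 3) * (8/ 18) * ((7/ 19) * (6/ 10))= 197/ 570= 0.35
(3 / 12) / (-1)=-1 / 4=-0.25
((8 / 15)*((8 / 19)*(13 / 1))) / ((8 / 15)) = 104 / 19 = 5.47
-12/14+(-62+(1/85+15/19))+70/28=-1346559/22610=-59.56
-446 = -446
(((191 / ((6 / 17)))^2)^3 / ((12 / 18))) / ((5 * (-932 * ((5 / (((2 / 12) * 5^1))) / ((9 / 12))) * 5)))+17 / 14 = -8203360019284113470503 / 40584499200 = -202130374428.38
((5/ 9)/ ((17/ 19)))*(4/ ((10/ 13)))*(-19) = -61.35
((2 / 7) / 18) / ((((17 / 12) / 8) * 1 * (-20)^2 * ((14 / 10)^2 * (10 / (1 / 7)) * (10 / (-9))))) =-3 / 2040850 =-0.00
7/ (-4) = -7/ 4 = -1.75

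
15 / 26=0.58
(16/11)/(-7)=-16/77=-0.21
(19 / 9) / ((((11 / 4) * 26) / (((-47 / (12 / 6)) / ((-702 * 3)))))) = 893 / 2710422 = 0.00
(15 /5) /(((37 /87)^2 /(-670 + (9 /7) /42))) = -11112.49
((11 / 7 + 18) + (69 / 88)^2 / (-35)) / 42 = 5299879 / 11383680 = 0.47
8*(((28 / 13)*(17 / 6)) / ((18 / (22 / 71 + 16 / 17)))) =84560 / 24921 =3.39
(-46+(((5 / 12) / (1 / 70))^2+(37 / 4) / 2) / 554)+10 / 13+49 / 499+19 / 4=-10049641363 / 258753456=-38.84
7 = 7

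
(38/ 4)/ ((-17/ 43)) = -817/ 34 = -24.03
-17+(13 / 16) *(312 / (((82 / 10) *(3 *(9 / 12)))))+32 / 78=-1519 / 533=-2.85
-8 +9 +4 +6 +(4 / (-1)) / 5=10.20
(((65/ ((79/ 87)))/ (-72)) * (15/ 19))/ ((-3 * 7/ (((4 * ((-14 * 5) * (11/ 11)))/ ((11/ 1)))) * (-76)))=47125/ 3764508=0.01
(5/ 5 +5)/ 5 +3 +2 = 31/ 5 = 6.20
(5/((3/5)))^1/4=25/12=2.08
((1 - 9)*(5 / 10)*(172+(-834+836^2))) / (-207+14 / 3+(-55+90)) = 4189404 / 251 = 16690.85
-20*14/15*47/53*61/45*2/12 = -80276/21465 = -3.74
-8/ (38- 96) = 0.14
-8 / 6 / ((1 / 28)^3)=-87808 / 3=-29269.33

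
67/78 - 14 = -13.14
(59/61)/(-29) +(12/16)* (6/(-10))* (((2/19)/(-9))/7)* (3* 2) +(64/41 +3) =218592947/48231785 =4.53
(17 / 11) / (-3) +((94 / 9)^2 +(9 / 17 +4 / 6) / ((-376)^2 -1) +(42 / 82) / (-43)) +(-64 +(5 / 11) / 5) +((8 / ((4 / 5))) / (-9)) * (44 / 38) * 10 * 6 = -778103902838992 / 23910238155375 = -32.54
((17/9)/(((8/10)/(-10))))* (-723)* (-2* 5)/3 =-512125/9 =-56902.78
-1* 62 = -62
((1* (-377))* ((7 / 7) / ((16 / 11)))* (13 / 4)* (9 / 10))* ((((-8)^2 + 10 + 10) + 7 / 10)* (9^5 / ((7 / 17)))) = -58934110899807 / 6400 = -9208454828.09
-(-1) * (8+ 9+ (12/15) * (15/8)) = 37/2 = 18.50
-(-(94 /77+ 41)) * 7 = 3251 /11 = 295.55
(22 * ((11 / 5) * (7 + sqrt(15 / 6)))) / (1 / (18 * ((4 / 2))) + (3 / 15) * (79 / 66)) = 47916 * sqrt(10) / 529 + 670824 / 529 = 1554.53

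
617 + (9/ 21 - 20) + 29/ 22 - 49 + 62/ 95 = 550.40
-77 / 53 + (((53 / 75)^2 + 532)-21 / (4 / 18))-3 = 258502129 / 596250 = 433.55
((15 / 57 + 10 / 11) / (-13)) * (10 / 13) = -2450 / 35321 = -0.07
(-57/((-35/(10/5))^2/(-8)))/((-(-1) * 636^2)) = 38/10323075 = 0.00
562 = 562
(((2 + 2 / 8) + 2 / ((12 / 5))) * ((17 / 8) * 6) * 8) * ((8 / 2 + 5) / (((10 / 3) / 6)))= 50949 / 10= 5094.90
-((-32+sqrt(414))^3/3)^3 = 1475692986470912/27-8058462089104*sqrt(46) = 146750410.62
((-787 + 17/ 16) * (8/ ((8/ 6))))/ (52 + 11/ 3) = -113175/ 1336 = -84.71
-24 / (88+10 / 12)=-144 / 533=-0.27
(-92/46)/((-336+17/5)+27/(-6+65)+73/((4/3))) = 2360/327323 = 0.01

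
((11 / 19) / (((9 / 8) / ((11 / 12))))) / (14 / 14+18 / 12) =484 / 2565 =0.19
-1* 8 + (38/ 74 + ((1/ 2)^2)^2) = -4395/ 592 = -7.42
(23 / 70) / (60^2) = 23 / 252000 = 0.00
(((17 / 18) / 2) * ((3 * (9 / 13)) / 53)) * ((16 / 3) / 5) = 68 / 3445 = 0.02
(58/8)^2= 841/16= 52.56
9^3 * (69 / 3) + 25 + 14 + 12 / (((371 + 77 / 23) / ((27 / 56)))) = 675265701 / 40180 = 16806.02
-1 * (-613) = 613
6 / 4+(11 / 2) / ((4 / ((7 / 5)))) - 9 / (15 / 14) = -199 / 40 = -4.98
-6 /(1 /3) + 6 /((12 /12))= -12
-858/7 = -122.57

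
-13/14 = -0.93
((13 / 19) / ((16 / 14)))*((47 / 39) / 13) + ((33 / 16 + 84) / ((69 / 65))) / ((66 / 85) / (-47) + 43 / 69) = 265071241973 / 1982690736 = 133.69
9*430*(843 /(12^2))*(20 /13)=906225 /26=34854.81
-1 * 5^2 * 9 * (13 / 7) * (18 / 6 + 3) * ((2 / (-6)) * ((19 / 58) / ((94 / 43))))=2389725 / 19082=125.23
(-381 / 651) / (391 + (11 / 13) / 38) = -62738 / 41916805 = -0.00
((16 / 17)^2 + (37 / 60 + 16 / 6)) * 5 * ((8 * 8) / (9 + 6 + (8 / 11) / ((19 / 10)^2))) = 87.76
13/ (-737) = -13/ 737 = -0.02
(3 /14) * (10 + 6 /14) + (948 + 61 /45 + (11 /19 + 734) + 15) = 142540967 /83790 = 1701.17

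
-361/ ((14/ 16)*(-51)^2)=-2888/ 18207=-0.16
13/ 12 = 1.08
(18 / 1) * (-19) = -342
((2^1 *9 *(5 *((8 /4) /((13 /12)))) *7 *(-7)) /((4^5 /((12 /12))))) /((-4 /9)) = 59535 /3328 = 17.89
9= 9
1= 1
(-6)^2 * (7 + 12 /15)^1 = 1404 /5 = 280.80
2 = 2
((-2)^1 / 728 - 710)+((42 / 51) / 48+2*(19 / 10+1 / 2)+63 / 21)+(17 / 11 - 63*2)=-1688032223 / 2042040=-826.64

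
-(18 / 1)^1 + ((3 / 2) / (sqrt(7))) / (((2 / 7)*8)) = -18 + 3*sqrt(7) / 32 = -17.75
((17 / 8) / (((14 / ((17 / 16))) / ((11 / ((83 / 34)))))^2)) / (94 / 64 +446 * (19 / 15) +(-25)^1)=2577040455 / 5614271344192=0.00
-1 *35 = -35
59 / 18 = 3.28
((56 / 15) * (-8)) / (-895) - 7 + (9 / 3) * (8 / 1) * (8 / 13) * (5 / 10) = 72949 / 174525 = 0.42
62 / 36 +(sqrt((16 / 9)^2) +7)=21 / 2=10.50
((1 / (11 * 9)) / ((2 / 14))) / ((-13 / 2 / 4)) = -56 / 1287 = -0.04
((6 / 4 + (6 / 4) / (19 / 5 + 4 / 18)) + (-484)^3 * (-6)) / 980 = 123130576083 / 177380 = 694162.68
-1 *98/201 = -0.49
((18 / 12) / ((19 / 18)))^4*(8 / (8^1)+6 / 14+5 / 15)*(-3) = -19663317 / 912247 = -21.55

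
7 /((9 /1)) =7 /9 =0.78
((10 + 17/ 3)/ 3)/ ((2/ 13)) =611/ 18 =33.94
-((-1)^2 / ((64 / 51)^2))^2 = -6765201 / 16777216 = -0.40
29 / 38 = 0.76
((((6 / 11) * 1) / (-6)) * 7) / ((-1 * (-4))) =-7 / 44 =-0.16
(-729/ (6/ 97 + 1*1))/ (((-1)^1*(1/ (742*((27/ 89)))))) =1416664242/ 9167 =154539.57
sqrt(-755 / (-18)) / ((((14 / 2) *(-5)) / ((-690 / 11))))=23 *sqrt(1510) / 77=11.61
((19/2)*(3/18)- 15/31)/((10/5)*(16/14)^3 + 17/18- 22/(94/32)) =-19780467/64038994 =-0.31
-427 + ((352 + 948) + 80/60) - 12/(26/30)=860.49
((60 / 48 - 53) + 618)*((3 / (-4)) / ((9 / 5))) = -3775 / 16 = -235.94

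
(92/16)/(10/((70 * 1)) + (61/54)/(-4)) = -8694/211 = -41.20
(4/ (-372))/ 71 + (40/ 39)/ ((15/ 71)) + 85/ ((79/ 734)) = 794.60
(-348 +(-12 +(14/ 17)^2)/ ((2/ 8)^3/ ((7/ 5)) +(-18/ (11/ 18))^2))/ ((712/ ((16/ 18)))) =-4730063744492/ 10886893641117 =-0.43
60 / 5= 12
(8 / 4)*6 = 12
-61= -61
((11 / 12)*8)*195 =1430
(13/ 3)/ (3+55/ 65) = 169/ 150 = 1.13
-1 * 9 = -9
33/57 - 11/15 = -44/285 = -0.15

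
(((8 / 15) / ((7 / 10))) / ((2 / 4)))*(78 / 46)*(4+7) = 4576 / 161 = 28.42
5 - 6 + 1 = 0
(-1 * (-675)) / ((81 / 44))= 1100 / 3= 366.67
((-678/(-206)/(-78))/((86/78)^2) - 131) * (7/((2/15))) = -5240585175/761788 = -6879.32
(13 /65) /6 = 1 /30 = 0.03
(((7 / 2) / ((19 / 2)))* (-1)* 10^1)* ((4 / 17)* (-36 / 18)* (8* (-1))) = -4480 / 323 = -13.87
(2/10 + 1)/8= 3/20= 0.15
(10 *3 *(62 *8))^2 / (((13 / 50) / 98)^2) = 31456566532544.38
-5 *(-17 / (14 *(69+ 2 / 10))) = 425 / 4844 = 0.09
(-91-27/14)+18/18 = -1287/14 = -91.93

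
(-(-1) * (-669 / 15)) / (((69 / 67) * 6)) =-14941 / 2070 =-7.22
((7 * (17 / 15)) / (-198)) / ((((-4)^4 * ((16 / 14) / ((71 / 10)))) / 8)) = -59143 / 7603200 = -0.01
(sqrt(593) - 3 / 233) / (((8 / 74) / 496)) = -13764 / 233+4588 *sqrt(593) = 111666.03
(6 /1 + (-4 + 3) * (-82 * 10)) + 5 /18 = 14873 /18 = 826.28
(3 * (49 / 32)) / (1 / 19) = 2793 / 32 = 87.28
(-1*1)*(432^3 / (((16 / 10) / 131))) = -6600890880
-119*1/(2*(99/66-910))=119/1817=0.07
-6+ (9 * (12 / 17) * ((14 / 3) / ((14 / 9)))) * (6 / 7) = 1230 / 119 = 10.34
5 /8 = 0.62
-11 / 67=-0.16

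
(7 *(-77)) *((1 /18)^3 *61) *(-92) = 756217 /1458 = 518.67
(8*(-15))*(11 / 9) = -440 / 3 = -146.67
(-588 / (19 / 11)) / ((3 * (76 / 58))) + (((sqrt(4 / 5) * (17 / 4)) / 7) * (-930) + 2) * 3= -1595.69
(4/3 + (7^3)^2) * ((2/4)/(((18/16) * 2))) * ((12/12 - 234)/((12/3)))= -82237583/54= -1522918.20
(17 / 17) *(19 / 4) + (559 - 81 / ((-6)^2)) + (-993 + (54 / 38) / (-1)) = -16451 / 38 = -432.92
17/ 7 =2.43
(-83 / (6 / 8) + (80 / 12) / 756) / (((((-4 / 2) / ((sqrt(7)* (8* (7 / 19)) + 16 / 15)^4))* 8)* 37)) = 10102357846016* sqrt(7) / 69377927625 + 106439593749253888 / 138408965611875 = 1154.28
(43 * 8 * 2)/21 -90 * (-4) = 8248/21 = 392.76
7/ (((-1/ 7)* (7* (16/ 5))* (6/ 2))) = -35/ 48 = -0.73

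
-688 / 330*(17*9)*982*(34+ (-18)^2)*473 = -265211033952 / 5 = -53042206790.40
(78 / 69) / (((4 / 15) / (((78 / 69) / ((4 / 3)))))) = 7605 / 2116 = 3.59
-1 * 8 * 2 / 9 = -16 / 9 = -1.78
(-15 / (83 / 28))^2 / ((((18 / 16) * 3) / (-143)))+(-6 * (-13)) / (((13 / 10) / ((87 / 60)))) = -20624371 / 20667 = -997.94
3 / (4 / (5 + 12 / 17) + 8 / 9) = 2619 / 1388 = 1.89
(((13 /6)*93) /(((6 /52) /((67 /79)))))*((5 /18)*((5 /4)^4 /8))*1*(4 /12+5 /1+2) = 12066071875 /13105152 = 920.71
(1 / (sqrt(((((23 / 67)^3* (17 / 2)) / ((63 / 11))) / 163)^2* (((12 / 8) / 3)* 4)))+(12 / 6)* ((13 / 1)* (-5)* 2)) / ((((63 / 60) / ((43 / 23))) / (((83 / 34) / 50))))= -185588 / 8211+524903918883* sqrt(2) / 4448072695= 144.28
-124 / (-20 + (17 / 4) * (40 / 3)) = -186 / 55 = -3.38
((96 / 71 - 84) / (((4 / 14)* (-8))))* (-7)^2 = 1771.76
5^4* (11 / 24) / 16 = 6875 / 384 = 17.90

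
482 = 482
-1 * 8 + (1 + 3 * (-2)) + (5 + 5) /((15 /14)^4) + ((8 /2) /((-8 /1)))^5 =-1763501 /324000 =-5.44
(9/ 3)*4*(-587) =-7044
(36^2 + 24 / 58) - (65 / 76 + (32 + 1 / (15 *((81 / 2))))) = 3383628437 / 2677860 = 1263.56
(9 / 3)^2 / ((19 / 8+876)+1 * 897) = 72 / 14203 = 0.01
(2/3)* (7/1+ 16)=46/3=15.33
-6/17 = -0.35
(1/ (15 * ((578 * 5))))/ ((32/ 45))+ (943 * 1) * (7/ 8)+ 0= 76307563/ 92480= 825.13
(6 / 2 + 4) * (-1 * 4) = -28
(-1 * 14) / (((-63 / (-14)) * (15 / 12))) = -112 / 45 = -2.49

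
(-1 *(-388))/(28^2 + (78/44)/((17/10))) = 72556/146803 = 0.49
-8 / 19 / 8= -1 / 19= -0.05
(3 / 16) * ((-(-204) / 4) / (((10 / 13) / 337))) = 670293 / 160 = 4189.33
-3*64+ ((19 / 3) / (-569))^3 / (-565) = -539573037553781 / 2810276237295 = -192.00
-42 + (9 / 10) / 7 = -41.87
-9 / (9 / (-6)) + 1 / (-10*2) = 119 / 20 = 5.95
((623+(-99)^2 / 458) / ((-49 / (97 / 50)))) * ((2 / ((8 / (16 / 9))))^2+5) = -2410485599 / 18178020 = -132.60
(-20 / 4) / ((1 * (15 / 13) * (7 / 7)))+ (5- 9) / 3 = -17 / 3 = -5.67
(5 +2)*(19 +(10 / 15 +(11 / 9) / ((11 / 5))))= 1274 / 9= 141.56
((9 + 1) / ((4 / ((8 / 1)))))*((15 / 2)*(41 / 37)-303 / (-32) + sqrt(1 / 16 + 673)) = 105255 / 296 + 55*sqrt(89) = 874.46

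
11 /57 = 0.19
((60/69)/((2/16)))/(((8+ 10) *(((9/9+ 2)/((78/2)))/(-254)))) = -264160/207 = -1276.14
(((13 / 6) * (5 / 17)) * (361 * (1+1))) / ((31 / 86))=2017990 / 1581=1276.40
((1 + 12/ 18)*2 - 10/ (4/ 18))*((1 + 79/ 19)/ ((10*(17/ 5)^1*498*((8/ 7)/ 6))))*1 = -42875/ 643416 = -0.07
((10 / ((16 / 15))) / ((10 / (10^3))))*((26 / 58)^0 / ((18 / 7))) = 4375 / 12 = 364.58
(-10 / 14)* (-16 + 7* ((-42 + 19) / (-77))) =765 / 77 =9.94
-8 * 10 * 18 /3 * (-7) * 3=10080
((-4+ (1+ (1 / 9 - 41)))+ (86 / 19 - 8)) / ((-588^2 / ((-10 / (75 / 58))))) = -0.00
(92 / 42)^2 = 2116 / 441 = 4.80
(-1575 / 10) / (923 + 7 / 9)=-2835 / 16628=-0.17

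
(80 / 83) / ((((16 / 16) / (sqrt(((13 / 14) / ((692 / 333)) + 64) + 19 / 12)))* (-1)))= -20* sqrt(13944187866) / 301539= -7.83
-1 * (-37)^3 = 50653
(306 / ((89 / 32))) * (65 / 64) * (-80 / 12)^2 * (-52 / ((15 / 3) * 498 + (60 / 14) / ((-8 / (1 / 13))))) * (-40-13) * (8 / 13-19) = -1630374636800 / 16132941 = -101058.74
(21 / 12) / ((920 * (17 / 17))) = 0.00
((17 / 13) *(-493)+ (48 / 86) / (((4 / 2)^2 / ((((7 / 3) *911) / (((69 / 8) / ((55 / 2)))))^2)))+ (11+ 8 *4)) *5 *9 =255847263518410 / 887133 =288397865.39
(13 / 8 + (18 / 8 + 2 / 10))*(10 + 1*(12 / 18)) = 652 / 15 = 43.47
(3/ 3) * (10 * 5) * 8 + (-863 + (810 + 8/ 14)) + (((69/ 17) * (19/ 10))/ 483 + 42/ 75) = 2071477/ 5950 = 348.15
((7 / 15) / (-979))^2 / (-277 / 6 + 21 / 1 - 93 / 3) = -98 / 24224596275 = -0.00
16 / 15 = 1.07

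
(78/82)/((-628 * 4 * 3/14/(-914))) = 41587/25748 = 1.62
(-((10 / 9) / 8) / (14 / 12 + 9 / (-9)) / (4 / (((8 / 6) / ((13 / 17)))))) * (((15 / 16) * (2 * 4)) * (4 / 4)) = -425 / 156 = -2.72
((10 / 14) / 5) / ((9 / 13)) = 13 / 63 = 0.21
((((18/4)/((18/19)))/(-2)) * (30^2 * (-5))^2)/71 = -48093750/71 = -677376.76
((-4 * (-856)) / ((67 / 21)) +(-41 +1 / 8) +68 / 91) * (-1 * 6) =-151166523 / 24388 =-6198.40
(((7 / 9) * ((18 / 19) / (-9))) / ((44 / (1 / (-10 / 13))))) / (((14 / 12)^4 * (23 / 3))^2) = 5458752 / 455258688115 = 0.00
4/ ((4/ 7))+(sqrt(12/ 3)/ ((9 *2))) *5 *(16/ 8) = 73/ 9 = 8.11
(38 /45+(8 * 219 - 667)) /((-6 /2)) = -48863 /135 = -361.95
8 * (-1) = -8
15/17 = 0.88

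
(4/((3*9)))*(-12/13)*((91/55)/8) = -14/495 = -0.03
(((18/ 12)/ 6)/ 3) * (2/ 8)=1/ 48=0.02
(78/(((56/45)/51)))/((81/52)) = 14365/7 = 2052.14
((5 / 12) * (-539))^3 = -19573852375 / 1728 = -11327460.87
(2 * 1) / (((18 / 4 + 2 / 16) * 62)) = 8 / 1147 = 0.01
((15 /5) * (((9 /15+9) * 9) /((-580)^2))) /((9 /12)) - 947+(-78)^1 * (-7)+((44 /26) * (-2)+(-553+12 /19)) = -24842903074 /25965875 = -956.75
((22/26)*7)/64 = 77/832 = 0.09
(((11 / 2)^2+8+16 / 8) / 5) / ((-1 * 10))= -0.80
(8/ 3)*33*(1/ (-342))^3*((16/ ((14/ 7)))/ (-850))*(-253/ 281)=-11132/ 597150198675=-0.00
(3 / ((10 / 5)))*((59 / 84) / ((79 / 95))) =5605 / 4424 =1.27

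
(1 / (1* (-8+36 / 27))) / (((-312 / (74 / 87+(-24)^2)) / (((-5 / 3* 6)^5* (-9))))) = 94098750 / 377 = 249598.81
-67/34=-1.97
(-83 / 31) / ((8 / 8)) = -83 / 31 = -2.68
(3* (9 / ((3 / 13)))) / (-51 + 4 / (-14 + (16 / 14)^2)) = -36387 / 15959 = -2.28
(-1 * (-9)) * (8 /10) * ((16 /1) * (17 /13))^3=724451328 /10985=65949.14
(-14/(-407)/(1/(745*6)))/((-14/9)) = -40230/407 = -98.85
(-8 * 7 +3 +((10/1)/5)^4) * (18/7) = -666/7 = -95.14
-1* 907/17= -53.35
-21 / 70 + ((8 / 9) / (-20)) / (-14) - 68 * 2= -85867 / 630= -136.30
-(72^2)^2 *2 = -53747712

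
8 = 8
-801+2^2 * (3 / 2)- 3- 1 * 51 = -849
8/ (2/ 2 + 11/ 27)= 108/ 19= 5.68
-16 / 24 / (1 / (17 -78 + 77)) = -32 / 3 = -10.67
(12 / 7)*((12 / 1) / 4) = 36 / 7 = 5.14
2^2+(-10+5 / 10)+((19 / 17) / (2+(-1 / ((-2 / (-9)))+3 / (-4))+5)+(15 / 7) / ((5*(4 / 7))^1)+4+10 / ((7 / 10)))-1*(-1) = 7223 / 476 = 15.17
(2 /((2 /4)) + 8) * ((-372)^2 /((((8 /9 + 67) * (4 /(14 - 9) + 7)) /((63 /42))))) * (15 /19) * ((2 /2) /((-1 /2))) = -1120910400 /150917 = -7427.33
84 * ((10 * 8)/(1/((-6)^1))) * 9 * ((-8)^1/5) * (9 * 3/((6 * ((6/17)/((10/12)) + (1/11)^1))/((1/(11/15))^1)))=3331238400/481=6925651.56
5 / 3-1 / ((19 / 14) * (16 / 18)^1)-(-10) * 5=11591 / 228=50.84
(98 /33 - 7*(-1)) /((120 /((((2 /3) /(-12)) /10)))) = -329 /712800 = -0.00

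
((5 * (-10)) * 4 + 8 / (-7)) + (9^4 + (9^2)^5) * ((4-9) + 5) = -1408 / 7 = -201.14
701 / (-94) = -701 / 94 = -7.46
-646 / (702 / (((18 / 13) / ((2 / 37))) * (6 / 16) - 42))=362729 / 12168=29.81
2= 2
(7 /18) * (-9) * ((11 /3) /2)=-77 /12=-6.42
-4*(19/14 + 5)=-178/7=-25.43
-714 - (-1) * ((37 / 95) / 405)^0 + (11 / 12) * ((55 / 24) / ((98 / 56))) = -358747 / 504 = -711.80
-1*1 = -1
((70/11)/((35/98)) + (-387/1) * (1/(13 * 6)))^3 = 49714249733/23393656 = 2125.12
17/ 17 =1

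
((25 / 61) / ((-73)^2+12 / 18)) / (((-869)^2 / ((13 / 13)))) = 75 / 736530422969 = 0.00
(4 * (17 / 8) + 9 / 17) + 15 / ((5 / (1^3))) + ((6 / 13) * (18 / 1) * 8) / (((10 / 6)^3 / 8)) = 7009841 / 55250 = 126.87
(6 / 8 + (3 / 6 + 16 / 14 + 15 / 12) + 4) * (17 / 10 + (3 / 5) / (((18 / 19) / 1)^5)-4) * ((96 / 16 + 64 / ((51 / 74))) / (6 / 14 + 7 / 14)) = -257190007403 / 208797264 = -1231.77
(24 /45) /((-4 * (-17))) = 2 /255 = 0.01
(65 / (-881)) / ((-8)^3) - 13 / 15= -5862961 / 6766080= -0.87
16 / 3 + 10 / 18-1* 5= 0.89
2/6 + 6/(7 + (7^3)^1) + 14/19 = 10846/9975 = 1.09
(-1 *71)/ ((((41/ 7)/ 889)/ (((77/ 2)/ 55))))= -3092831/ 410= -7543.49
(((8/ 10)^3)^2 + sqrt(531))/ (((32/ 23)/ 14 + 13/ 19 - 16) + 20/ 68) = -52003 * sqrt(59)/ 258668 - 53251072/ 3031265625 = -1.56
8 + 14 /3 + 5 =53 /3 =17.67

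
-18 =-18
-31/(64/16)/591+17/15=13241/11820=1.12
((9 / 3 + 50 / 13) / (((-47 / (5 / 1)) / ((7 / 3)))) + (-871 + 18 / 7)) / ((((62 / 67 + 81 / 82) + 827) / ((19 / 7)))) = -2.85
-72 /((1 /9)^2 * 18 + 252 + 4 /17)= -0.29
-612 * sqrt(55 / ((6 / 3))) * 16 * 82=-401472 * sqrt(110)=-4210673.86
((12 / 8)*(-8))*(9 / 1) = -108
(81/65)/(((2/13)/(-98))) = -3969/5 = -793.80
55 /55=1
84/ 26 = 42/ 13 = 3.23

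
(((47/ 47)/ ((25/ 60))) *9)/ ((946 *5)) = 54/ 11825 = 0.00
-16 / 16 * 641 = -641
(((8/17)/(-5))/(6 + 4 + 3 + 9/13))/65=-0.00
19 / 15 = 1.27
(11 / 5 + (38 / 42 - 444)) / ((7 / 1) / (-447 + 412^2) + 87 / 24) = -62699482544 / 515515245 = -121.62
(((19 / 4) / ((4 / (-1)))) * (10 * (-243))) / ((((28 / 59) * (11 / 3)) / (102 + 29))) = 535271895 / 2464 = 217236.97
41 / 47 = 0.87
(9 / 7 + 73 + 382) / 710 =1597 / 2485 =0.64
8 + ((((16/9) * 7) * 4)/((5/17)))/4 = 2264/45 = 50.31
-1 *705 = -705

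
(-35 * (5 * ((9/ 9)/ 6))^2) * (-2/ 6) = 875/ 108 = 8.10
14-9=5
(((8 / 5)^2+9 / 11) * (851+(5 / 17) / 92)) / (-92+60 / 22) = -1236470201 / 38396200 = -32.20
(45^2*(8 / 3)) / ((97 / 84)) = 453600 / 97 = 4676.29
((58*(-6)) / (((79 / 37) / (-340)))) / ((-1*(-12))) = 364820 / 79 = 4617.97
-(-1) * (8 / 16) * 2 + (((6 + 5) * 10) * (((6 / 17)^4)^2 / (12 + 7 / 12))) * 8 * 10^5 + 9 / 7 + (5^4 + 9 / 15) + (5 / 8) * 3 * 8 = 85779796605171091 / 36866878075685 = 2326.74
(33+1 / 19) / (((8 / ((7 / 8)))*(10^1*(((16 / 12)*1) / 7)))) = 1.90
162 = 162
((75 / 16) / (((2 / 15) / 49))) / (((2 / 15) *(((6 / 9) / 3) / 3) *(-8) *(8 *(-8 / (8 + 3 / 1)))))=245581875 / 65536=3747.28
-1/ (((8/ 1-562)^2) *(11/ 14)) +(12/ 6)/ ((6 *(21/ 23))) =38824433/ 106346394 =0.37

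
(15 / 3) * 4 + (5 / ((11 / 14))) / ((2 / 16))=70.91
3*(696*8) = 16704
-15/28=-0.54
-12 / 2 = -6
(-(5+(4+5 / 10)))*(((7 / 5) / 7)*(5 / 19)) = -1 / 2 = -0.50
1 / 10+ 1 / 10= 1 / 5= 0.20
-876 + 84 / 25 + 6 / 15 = -21806 / 25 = -872.24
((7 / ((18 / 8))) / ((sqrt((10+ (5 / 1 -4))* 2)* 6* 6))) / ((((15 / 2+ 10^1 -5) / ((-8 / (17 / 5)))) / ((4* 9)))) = -224* sqrt(22) / 8415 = -0.12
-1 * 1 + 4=3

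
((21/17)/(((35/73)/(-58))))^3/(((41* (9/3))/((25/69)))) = -227705654712/23164795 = -9829.82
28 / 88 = 0.32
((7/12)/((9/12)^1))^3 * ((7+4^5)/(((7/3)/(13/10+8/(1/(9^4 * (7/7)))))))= 26517069467/2430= 10912374.27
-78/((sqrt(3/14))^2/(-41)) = 14924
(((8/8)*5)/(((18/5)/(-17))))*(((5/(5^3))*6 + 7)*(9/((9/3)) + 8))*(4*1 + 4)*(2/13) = -2314.32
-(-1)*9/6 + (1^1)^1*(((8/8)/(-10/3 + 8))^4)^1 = 57705/38416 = 1.50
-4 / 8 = -1 / 2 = -0.50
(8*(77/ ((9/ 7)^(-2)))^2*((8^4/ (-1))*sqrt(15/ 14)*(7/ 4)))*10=-32517365760*sqrt(210)/ 49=-9616763224.93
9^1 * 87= 783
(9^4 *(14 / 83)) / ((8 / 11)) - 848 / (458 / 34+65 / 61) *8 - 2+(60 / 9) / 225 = 355715284691 / 337808340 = 1053.01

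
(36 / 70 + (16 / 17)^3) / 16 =115897 / 1375640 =0.08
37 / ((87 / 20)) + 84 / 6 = 1958 / 87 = 22.51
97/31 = 3.13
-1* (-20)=20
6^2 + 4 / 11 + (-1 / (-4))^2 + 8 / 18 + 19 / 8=62165 / 1584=39.25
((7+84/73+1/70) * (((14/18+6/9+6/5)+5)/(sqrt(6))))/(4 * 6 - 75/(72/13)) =28705424 * sqrt(6)/28858725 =2.44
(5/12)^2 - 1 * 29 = -4151/144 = -28.83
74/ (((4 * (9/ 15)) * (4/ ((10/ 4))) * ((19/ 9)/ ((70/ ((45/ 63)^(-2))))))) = 346875/ 1064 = 326.01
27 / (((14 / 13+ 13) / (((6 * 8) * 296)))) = 1662336 / 61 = 27251.41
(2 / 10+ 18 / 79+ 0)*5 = 169 / 79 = 2.14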